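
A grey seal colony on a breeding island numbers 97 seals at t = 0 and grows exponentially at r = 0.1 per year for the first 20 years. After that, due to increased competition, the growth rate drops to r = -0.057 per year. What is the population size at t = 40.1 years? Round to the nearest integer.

228 seals

Phase 1: N(20) = 97·e^(0.1×20) = 97·e^2 = 716.738.
Phase 2 runs for 40.1 − 20 = 20.1 years at r = -0.057.
N(40.1) = 716.738·e^(-0.057×20.1) = 716.738·e^-1.146 = 227.924.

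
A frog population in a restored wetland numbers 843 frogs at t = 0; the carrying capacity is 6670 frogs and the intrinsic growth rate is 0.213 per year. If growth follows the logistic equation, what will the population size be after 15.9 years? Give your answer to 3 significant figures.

5410 frogs

A = (K − N₀)/N₀ = (6670 − 843)/843 = 6.9122.
N(t) = K/(1 + A·e^(−rt)) = 6670/(1 + 6.9122×e^(−0.213×15.9)).
e^(−3.387) = 0.03382; denominator = 1 + 6.9122×0.03382 = 1.2338.
N = 6670/1.2338 = 5406.19.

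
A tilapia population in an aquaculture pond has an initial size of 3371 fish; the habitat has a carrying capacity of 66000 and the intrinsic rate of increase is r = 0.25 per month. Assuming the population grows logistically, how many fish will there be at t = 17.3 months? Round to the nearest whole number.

A = (K − N₀)/N₀ = (66000 − 3371)/3371 = 18.579.
N(t) = K/(1 + A·e^(−rt)) = 66000/(1 + 18.579×e^(−0.25×17.3)).
e^(−4.325) = 0.013234; denominator = 1 + 18.579×0.013234 = 1.2459.
N = 66000/1.2459 = 52975.3.

52975 fish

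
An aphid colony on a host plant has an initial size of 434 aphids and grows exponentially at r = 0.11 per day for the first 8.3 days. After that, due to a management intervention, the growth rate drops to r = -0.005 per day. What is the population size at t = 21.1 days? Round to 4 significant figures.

1014 aphids

Phase 1: N(8.3) = 434·e^(0.11×8.3) = 434·e^0.913 = 1081.44.
Phase 2 runs for 21.1 − 8.3 = 12.8 days at r = -0.005.
N(21.1) = 1081.44·e^(-0.005×12.8) = 1081.44·e^-0.064 = 1014.39.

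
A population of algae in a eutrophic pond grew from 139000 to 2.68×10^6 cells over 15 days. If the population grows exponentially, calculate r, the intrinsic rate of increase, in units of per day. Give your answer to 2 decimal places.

0.20 per day

From N(t) = N₀·e^(rt): e^(r·15) = 2.68×10^6/139000 = 19.281.
r·15 = ln(19.281) = 2.9591, so r = 2.9591/15 = 0.19727.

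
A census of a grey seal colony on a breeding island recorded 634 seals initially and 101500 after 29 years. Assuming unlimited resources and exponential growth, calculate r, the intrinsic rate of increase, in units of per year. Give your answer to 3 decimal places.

0.175 per year

From N(t) = N₀·e^(rt): e^(r·29) = 101500/634 = 160.09.
r·29 = ln(160.09) = 5.0758, so r = 5.0758/29 = 0.17503.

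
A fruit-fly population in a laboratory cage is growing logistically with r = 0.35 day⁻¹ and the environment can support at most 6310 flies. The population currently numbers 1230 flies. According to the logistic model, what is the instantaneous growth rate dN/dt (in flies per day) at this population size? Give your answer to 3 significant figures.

dN/dt = rN(1 − N/K) = 0.35 × 1230 × (1 − 1230/6310).
1 − 1230/6310 = 0.80507; dN/dt = 0.35 × 1230 × 0.80507 = 346.58.

347 flies per day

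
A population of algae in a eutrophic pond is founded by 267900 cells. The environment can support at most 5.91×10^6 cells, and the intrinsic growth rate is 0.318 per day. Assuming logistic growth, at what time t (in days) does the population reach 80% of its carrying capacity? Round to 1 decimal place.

13.9 days

A = (K − N₀)/N₀ = (5.91×10^6 − 267900)/267900 = 21.06.
Solve 5.91×10^6/(1 + 21.06·e^(−0.318t)) = 4.728×10^6: 1 + 21.06·e^(−0.318t) = 1.25, so e^(−0.318t) = 0.0118706.
−0.318·t = ln(0.0118706) = -4.4337, so t = 4.4337/0.318 = 13.942.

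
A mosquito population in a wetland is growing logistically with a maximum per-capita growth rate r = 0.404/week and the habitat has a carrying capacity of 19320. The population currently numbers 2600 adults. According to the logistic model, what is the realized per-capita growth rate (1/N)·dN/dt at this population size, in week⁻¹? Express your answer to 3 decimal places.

(1/N)·dN/dt = r(1 − N/K) = 0.404 × (1 − 2600/19320).
= 0.404 × 0.86542 = 0.34963.

0.350 per week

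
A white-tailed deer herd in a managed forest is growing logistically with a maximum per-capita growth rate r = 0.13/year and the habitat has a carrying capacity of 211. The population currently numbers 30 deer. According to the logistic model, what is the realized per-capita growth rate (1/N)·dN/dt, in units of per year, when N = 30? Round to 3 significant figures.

0.112 per year

(1/N)·dN/dt = r(1 − N/K) = 0.13 × (1 − 30/211).
= 0.13 × 0.85782 = 0.11152.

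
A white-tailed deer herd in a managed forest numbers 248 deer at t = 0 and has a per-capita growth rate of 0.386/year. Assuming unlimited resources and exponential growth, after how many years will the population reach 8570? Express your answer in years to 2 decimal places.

Set N₀·e^(rt) = 8570: e^(0.386·t) = 8570/248 = 34.556.
0.386·t = ln(34.556) = 3.5426, so t = 3.5426/0.386 = 9.1777.

9.18 years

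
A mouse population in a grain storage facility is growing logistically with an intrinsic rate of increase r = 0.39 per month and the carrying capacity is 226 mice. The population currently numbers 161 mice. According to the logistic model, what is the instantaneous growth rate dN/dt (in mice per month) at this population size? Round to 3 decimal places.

18.059 mice per month

dN/dt = rN(1 − N/K) = 0.39 × 161 × (1 − 161/226).
1 − 161/226 = 0.28761; dN/dt = 0.39 × 161 × 0.28761 = 18.059.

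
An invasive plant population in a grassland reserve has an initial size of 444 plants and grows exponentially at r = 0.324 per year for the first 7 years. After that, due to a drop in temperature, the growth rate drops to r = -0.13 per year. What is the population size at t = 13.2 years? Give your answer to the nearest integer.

1916 plants

Phase 1: N(7) = 444·e^(0.324×7) = 444·e^2.268 = 4289.07.
Phase 2 runs for 13.2 − 7 = 6.2 years at r = -0.13.
N(13.2) = 4289.07·e^(-0.13×6.2) = 4289.07·e^-0.806 = 1915.67.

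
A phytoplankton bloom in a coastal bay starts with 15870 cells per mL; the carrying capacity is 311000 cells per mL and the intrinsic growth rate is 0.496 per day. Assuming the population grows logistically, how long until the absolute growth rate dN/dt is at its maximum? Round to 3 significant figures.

Logistic growth is fastest at N = K/2 = 155500.
A = (K − N₀)/N₀ = 18.597. Set K/(1 + A·e^(−rt)) = K/2 → A·e^(−rt) = 1.
e^(−0.496t) = 1/18.597 = 0.0537729, so t = ln(18.597)/0.496 = 2.923/0.496 = 5.8931.

5.89 days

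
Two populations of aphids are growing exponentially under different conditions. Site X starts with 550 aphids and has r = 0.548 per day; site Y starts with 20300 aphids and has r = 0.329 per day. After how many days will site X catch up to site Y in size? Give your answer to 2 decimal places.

16.48 days

Set 550·e^(0.548t) = 20300·e^(0.329t).
e^((0.548 − 0.329)t) = 20300/550 → e^(0.219·t) = 36.909.
0.219·t = ln(36.909) = 3.6085, so t = 3.6085/0.219 = 16.477.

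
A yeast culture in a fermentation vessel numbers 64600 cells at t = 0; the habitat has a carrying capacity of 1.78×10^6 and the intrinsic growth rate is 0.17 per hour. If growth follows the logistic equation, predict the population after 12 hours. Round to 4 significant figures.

399700 cells

A = (K − N₀)/N₀ = (1.78×10^6 − 64600)/64600 = 26.554.
N(t) = K/(1 + A·e^(−rt)) = 1.78×10^6/(1 + 26.554×e^(−0.17×12)).
e^(−2.04) = 0.13003; denominator = 1 + 26.554×0.13003 = 4.4528.
N = 1.78×10^6/4.4528 = 399748.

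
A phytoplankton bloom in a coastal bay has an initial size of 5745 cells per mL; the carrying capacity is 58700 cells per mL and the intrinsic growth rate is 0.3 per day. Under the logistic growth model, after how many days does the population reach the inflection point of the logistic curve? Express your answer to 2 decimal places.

Logistic growth is fastest at N = K/2 = 29350.
A = (K − N₀)/N₀ = 9.2176. Set K/(1 + A·e^(−rt)) = K/2 → A·e^(−rt) = 1.
e^(−0.3t) = 1/9.2176 = 0.108488, so t = ln(9.2176)/0.3 = 2.2211/0.3 = 7.4037.

7.40 days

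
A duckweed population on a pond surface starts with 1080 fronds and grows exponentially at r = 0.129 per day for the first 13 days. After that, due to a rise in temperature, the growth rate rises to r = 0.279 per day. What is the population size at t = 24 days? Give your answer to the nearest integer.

124333 fronds

Phase 1: N(13) = 1080·e^(0.129×13) = 1080·e^1.677 = 5777.44.
Phase 2 runs for 24 − 13 = 11 days at r = 0.279.
N(24) = 5777.44·e^(0.279×11) = 5777.44·e^3.069 = 124333.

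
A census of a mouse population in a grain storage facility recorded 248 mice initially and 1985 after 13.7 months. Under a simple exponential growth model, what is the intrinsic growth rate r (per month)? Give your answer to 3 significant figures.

From N(t) = N₀·e^(rt): e^(r·13.7) = 1985/248 = 8.004.
r·13.7 = ln(8.004) = 2.0799, so r = 2.0799/13.7 = 0.15182.

0.152 per month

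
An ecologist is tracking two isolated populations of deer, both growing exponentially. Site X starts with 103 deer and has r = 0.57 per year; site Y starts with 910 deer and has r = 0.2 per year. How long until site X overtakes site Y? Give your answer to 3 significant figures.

Set 103·e^(0.57t) = 910·e^(0.2t).
e^((0.57 − 0.2)t) = 910/103 → e^(0.37·t) = 8.835.
0.37·t = ln(8.835) = 2.1787, so t = 2.1787/0.37 = 5.8884.

5.89 years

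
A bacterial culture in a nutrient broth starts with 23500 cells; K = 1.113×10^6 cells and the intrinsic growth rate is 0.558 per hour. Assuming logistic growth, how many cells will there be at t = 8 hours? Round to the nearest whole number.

A = (K − N₀)/N₀ = (1.113×10^6 − 23500)/23500 = 46.362.
N(t) = K/(1 + A·e^(−rt)) = 1.113×10^6/(1 + 46.362×e^(−0.558×8)).
e^(−4.464) = 0.011516; denominator = 1 + 46.362×0.011516 = 1.5339.
N = 1.113×10^6/1.5339 = 725596.

725596 cells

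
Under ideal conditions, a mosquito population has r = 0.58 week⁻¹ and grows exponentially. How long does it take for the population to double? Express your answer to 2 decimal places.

1.20 weeks

Doubling time t_d = ln(2)/r = 0.6931/0.58 = 1.1951.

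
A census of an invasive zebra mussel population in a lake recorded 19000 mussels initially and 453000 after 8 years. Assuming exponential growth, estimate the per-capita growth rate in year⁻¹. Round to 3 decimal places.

From N(t) = N₀·e^(rt): e^(r·8) = 453000/19000 = 23.842.
r·8 = ln(23.842) = 3.1715, so r = 3.1715/8 = 0.39643.

0.396 per year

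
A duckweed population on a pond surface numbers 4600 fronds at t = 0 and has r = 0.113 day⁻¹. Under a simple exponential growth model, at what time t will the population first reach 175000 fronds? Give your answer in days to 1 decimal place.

Set N₀·e^(rt) = 175000: e^(0.113·t) = 175000/4600 = 38.043.
0.113·t = ln(38.043) = 3.6387, so t = 3.6387/0.113 = 32.201.

32.2 days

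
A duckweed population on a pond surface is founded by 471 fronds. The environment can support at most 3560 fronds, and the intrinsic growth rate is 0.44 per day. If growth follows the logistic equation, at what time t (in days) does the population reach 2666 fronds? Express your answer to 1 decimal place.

A = (K − N₀)/N₀ = (3560 − 471)/471 = 6.5584.
Solve 3560/(1 + 6.5584·e^(−0.44t)) = 2666: 1 + 6.5584·e^(−0.44t) = 1.3353, so e^(−0.44t) = 0.0511305.
−0.44·t = ln(0.0511305) = -2.9734, so t = 2.9734/0.44 = 6.7577.

6.8 days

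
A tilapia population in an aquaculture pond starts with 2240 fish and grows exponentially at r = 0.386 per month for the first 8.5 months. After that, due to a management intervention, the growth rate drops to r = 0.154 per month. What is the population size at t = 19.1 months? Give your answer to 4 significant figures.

304900 fish

Phase 1: N(8.5) = 2240·e^(0.386×8.5) = 2240·e^3.281 = 59589.3.
Phase 2 runs for 19.1 − 8.5 = 10.6 months at r = 0.154.
N(19.1) = 59589.3·e^(0.154×10.6) = 59589.3·e^1.632 = 304867.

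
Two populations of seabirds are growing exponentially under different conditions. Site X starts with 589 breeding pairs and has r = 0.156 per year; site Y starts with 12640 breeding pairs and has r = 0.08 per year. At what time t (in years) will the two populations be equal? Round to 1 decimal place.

Set 589·e^(0.156t) = 12640·e^(0.08t).
e^((0.156 − 0.08)t) = 12640/589 → e^(0.076·t) = 21.46.
0.076·t = ln(21.46) = 3.0662, so t = 3.0662/0.076 = 40.345.

40.3 years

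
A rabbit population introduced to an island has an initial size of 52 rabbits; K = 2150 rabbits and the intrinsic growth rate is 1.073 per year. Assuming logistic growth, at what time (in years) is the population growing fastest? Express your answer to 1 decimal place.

Logistic growth is fastest at N = K/2 = 1075.
A = (K − N₀)/N₀ = 40.346. Set K/(1 + A·e^(−rt)) = K/2 → A·e^(−rt) = 1.
e^(−1.073t) = 1/40.346 = 0.0247855, so t = ln(40.346)/1.073 = 3.6975/1.073 = 3.4459.

3.4 years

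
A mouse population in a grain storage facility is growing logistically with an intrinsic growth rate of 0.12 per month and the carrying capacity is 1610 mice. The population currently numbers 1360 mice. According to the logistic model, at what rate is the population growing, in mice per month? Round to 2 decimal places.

25.34 mice per month

dN/dt = rN(1 − N/K) = 0.12 × 1360 × (1 − 1360/1610).
1 − 1360/1610 = 0.15528; dN/dt = 0.12 × 1360 × 0.15528 = 25.342.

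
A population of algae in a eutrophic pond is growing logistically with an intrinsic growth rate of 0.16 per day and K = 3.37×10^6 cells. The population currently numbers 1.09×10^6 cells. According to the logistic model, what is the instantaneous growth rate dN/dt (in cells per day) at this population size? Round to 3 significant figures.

dN/dt = rN(1 − N/K) = 0.16 × 1.09×10^6 × (1 − 1.09×10^6/3.37×10^6).
1 − 1.09×10^6/3.37×10^6 = 0.67656; dN/dt = 0.16 × 1.09×10^6 × 0.67656 = 1.17992×10^5.

118000 cells per day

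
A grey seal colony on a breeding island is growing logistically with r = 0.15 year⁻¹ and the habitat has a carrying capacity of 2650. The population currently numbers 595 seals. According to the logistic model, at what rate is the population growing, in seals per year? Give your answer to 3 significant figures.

69.2 seals per year

dN/dt = rN(1 − N/K) = 0.15 × 595 × (1 − 595/2650).
1 − 595/2650 = 0.77547; dN/dt = 0.15 × 595 × 0.77547 = 69.211.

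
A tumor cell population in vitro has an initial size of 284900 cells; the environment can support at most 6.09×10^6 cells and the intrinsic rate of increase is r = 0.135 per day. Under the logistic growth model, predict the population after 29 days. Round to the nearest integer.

4330491 cells

A = (K − N₀)/N₀ = (6.09×10^6 − 284900)/284900 = 20.376.
N(t) = K/(1 + A·e^(−rt)) = 6.09×10^6/(1 + 20.376×e^(−0.135×29)).
e^(−3.915) = 0.019941; denominator = 1 + 20.376×0.019941 = 1.4063.
N = 6.09×10^6/1.4063 = 4.330491×10^6.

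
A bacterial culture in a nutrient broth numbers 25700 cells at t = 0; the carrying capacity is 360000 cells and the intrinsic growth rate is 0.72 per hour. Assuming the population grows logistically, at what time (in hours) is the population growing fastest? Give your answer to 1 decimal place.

3.6 hours

Logistic growth is fastest at N = K/2 = 180000.
A = (K − N₀)/N₀ = 13.008. Set K/(1 + A·e^(−rt)) = K/2 → A·e^(−rt) = 1.
e^(−0.72t) = 1/13.008 = 0.0768771, so t = ln(13.008)/0.72 = 2.5655/0.72 = 3.5633.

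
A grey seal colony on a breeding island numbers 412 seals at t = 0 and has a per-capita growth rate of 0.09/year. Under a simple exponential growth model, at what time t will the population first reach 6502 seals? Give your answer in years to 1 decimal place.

30.7 years

Set N₀·e^(rt) = 6502: e^(0.09·t) = 6502/412 = 15.782.
0.09·t = ln(15.782) = 2.7588, so t = 2.7588/0.09 = 30.654.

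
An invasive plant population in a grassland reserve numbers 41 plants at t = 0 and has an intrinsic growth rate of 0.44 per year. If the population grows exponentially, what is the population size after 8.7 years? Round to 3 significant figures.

N(t) = N₀·e^(rt) = 41 × e^(0.44×8.7) = 41 × e^3.828.
e^3.828 ≈ 45.971, so N ≈ 41 × 45.971 = 1884.79.

1880 plants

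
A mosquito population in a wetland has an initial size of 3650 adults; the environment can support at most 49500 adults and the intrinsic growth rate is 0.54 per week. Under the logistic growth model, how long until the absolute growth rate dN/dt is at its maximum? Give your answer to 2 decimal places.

4.69 weeks

Logistic growth is fastest at N = K/2 = 24750.
A = (K − N₀)/N₀ = 12.562. Set K/(1 + A·e^(−rt)) = K/2 → A·e^(−rt) = 1.
e^(−0.54t) = 1/12.562 = 0.0796074, so t = ln(12.562)/0.54 = 2.5306/0.54 = 4.6864.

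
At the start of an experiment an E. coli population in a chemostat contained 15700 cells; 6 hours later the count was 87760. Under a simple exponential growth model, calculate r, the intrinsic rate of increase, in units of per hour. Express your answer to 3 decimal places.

0.287 per hour

From N(t) = N₀·e^(rt): e^(r·6) = 87760/15700 = 5.5898.
r·6 = ln(5.5898) = 1.7209, so r = 1.7209/6 = 0.28682.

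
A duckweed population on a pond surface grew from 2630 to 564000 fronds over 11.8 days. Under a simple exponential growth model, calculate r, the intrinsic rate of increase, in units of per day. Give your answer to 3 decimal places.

From N(t) = N₀·e^(rt): e^(r·11.8) = 564000/2630 = 214.45.
r·11.8 = ln(214.45) = 5.3681, so r = 5.3681/11.8 = 0.45492.

0.455 per day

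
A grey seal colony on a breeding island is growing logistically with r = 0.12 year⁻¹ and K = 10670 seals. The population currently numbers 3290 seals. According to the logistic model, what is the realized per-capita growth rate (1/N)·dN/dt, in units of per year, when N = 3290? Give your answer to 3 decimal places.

(1/N)·dN/dt = r(1 − N/K) = 0.12 × (1 − 3290/10670).
= 0.12 × 0.69166 = 0.082999.

0.083 per year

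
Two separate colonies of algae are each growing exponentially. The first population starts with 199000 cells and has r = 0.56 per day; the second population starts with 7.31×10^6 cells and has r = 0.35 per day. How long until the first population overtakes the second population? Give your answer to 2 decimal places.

Set 199000·e^(0.56t) = 7.31×10^6·e^(0.35t).
e^((0.56 − 0.35)t) = 7.31×10^6/199000 → e^(0.21·t) = 36.734.
0.21·t = ln(36.734) = 3.6037, so t = 3.6037/0.21 = 17.16.

17.16 days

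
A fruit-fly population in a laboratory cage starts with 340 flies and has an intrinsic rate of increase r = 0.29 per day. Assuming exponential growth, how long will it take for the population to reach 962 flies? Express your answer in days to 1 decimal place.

3.6 days

Set N₀·e^(rt) = 962: e^(0.29·t) = 962/340 = 2.8294.
0.29·t = ln(2.8294) = 1.0401, so t = 1.0401/0.29 = 3.5864.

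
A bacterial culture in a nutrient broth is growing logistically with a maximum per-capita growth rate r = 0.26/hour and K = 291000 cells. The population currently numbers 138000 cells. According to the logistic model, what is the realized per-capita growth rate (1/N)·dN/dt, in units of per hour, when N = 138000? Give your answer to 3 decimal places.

0.137 per hour

(1/N)·dN/dt = r(1 − N/K) = 0.26 × (1 − 138000/291000).
= 0.26 × 0.52577 = 0.1367.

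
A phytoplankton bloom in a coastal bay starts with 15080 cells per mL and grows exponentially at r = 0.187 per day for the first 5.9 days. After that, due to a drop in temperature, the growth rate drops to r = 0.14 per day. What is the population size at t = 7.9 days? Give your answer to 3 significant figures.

60100 cells per mL

Phase 1: N(5.9) = 15080·e^(0.187×5.9) = 15080·e^1.103 = 45452.6.
Phase 2 runs for 7.9 − 5.9 = 2 days at r = 0.14.
N(7.9) = 45452.6·e^(0.14×2) = 45452.6·e^0.28 = 60139.7.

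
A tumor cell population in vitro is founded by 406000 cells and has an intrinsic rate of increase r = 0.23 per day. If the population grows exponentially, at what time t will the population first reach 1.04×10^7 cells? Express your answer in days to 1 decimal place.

14.1 days

Set N₀·e^(rt) = 1.04×10^7: e^(0.23·t) = 1.04×10^7/406000 = 25.616.
0.23·t = ln(25.616) = 3.2432, so t = 3.2432/0.23 = 14.101.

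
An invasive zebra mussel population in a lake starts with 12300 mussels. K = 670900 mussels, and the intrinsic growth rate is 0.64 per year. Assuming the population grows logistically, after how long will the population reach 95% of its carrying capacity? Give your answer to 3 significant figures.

A = (K − N₀)/N₀ = (670900 − 12300)/12300 = 53.545.
Solve 670900/(1 + 53.545·e^(−0.64t)) = 637355: 1 + 53.545·e^(−0.64t) = 1.0526, so e^(−0.64t) = 0.000982946.
−0.64·t = ln(0.000982946) = -6.925, so t = 6.925/0.64 = 10.82.

10.8 years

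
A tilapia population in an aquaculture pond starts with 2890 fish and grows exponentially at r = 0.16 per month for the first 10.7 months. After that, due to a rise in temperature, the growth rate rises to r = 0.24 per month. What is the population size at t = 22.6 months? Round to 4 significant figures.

278500 fish

Phase 1: N(10.7) = 2890·e^(0.16×10.7) = 2890·e^1.712 = 16010.7.
Phase 2 runs for 22.6 − 10.7 = 11.9 months at r = 0.24.
N(22.6) = 16010.7·e^(0.24×11.9) = 16010.7·e^2.856 = 278455.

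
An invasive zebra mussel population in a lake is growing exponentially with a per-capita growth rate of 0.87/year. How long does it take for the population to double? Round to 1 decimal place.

Doubling time t_d = ln(2)/r = 0.6931/0.87 = 0.79672.

0.8 years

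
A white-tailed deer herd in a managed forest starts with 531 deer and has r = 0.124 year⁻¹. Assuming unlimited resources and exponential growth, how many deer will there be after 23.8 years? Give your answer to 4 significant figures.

N(t) = N₀·e^(rt) = 531 × e^(0.124×23.8) = 531 × e^2.951.
e^2.951 ≈ 19.129, so N ≈ 531 × 19.129 = 10157.4.

10160 deer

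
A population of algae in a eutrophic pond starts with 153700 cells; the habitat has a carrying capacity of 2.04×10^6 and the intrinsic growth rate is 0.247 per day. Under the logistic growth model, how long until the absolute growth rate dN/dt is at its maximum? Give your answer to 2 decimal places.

Logistic growth is fastest at N = K/2 = 1.02×10^6.
A = (K − N₀)/N₀ = 12.273. Set K/(1 + A·e^(−rt)) = K/2 → A·e^(−rt) = 1.
e^(−0.247t) = 1/12.273 = 0.0814823, so t = ln(12.273)/0.247 = 2.5074/0.247 = 10.151.

10.15 days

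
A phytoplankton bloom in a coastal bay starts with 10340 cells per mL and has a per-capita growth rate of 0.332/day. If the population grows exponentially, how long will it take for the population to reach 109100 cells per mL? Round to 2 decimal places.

7.10 days

Set N₀·e^(rt) = 109100: e^(0.332·t) = 109100/10340 = 10.551.
0.332·t = ln(10.551) = 2.3562, so t = 2.3562/0.332 = 7.0971.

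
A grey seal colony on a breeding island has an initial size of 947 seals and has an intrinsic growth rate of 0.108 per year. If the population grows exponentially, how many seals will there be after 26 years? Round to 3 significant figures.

N(t) = N₀·e^(rt) = 947 × e^(0.108×26) = 947 × e^2.808.
e^2.808 ≈ 16.577, so N ≈ 947 × 16.577 = 15698.2.

15700 seals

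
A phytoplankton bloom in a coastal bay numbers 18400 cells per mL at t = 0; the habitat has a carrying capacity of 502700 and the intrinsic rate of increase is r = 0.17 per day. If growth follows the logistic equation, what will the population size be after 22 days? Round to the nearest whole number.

309311 cells per mL

A = (K − N₀)/N₀ = (502700 − 18400)/18400 = 26.321.
N(t) = K/(1 + A·e^(−rt)) = 502700/(1 + 26.321×e^(−0.17×22)).
e^(−3.74) = 0.023754; denominator = 1 + 26.321×0.023754 = 1.6252.
N = 502700/1.6252 = 309311.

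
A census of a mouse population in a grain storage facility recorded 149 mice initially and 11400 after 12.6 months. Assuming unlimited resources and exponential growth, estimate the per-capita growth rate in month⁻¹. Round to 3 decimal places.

0.344 per month

From N(t) = N₀·e^(rt): e^(r·12.6) = 11400/149 = 76.51.
r·12.6 = ln(76.51) = 4.3374, so r = 4.3374/12.6 = 0.34424.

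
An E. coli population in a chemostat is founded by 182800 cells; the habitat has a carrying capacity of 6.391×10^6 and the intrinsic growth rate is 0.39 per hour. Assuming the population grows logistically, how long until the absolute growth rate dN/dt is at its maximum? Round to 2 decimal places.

Logistic growth is fastest at N = K/2 = 3.1955×10^6.
A = (K − N₀)/N₀ = 33.962. Set K/(1 + A·e^(−rt)) = K/2 → A·e^(−rt) = 1.
e^(−0.39t) = 1/33.962 = 0.0294449, so t = ln(33.962)/0.39 = 3.5252/0.39 = 9.0391.

9.04 hours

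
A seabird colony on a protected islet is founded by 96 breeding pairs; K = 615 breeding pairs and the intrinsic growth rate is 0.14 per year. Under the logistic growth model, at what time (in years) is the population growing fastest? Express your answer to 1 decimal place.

Logistic growth is fastest at N = K/2 = 307.5.
A = (K − N₀)/N₀ = 5.4062. Set K/(1 + A·e^(−rt)) = K/2 → A·e^(−rt) = 1.
e^(−0.14t) = 1/5.4062 = 0.184971, so t = ln(5.4062)/0.14 = 1.6876/0.14 = 12.054.

12.1 years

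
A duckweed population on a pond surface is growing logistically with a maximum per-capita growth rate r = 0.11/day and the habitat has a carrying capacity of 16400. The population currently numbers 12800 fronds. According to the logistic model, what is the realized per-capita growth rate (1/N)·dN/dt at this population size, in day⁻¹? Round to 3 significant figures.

(1/N)·dN/dt = r(1 − N/K) = 0.11 × (1 − 12800/16400).
= 0.11 × 0.21951 = 0.024146.

0.0241 per day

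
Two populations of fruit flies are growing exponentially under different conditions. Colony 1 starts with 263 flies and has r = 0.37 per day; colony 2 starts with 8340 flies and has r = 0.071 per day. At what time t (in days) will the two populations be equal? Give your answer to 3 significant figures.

11.6 days

Set 263·e^(0.37t) = 8340·e^(0.071t).
e^((0.37 − 0.071)t) = 8340/263 → e^(0.299·t) = 31.711.
0.299·t = ln(31.711) = 3.4567, so t = 3.4567/0.299 = 11.561.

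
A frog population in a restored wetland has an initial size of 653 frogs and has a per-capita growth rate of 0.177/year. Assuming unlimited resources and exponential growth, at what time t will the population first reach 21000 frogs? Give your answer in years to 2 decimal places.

Set N₀·e^(rt) = 21000: e^(0.177·t) = 21000/653 = 32.159.
0.177·t = ln(32.159) = 3.4707, so t = 3.4707/0.177 = 19.608.

19.61 years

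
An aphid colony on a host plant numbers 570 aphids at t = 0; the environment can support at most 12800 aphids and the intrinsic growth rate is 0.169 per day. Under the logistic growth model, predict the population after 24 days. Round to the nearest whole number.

9332 aphids

A = (K − N₀)/N₀ = (12800 − 570)/570 = 21.456.
N(t) = K/(1 + A·e^(−rt)) = 12800/(1 + 21.456×e^(−0.169×24)).
e^(−4.056) = 0.017318; denominator = 1 + 21.456×0.017318 = 1.3716.
N = 12800/1.3716 = 9332.3.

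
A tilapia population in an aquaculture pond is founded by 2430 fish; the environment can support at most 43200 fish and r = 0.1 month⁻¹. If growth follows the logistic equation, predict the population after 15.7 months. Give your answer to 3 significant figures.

A = (K − N₀)/N₀ = (43200 − 2430)/2430 = 16.778.
N(t) = K/(1 + A·e^(−rt)) = 43200/(1 + 16.778×e^(−0.1×15.7)).
e^(−1.57) = 0.20805; denominator = 1 + 16.778×0.20805 = 4.4905.
N = 43200/4.4905 = 9620.23.

9620 fish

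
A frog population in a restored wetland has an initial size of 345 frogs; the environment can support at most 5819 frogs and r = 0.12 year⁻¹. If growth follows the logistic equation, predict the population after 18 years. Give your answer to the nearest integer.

2056 frogs

A = (K − N₀)/N₀ = (5819 − 345)/345 = 15.867.
N(t) = K/(1 + A·e^(−rt)) = 5819/(1 + 15.867×e^(−0.12×18)).
e^(−2.16) = 0.11533; denominator = 1 + 15.867×0.11533 = 2.8298.
N = 5819/2.8298 = 2056.31.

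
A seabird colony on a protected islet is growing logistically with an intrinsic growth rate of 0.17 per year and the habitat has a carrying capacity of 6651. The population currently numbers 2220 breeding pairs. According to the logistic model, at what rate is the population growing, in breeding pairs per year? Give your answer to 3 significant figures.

dN/dt = rN(1 − N/K) = 0.17 × 2220 × (1 − 2220/6651).
1 − 2220/6651 = 0.66622; dN/dt = 0.17 × 2220 × 0.66622 = 251.43.

251 breeding pairs per year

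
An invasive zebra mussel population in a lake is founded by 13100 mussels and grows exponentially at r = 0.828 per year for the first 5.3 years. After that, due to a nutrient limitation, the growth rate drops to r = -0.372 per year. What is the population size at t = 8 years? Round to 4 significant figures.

386300 mussels

Phase 1: N(5.3) = 13100·e^(0.828×5.3) = 13100·e^4.388 = 1.054701×10^6.
Phase 2 runs for 8 − 5.3 = 2.7 years at r = -0.372.
N(8) = 1.054701×10^6·e^(-0.372×2.7) = 1.054701×10^6·e^-1.004 = 386299.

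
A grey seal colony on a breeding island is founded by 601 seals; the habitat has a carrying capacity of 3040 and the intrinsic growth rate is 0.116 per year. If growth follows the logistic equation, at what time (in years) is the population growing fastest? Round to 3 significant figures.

12.1 years

Logistic growth is fastest at N = K/2 = 1520.
A = (K − N₀)/N₀ = 4.0582. Set K/(1 + A·e^(−rt)) = K/2 → A·e^(−rt) = 1.
e^(−0.116t) = 1/4.0582 = 0.246412, so t = ln(4.0582)/0.116 = 1.4007/0.116 = 12.075.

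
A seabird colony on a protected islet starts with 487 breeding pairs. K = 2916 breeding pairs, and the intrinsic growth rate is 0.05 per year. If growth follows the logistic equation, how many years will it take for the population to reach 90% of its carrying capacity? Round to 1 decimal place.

76.1 years

A = (K − N₀)/N₀ = (2916 − 487)/487 = 4.9877.
Solve 2916/(1 + 4.9877·e^(−0.05t)) = 2624.4: 1 + 4.9877·e^(−0.05t) = 1.1111, so e^(−0.05t) = 0.0222771.
−0.05·t = ln(0.0222771) = -3.8042, so t = 3.8042/0.05 = 76.084.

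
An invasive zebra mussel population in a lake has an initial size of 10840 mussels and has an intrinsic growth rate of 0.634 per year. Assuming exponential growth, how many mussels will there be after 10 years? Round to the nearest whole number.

N(t) = N₀·e^(rt) = 10840 × e^(0.634×10) = 10840 × e^6.34.
e^6.34 ≈ 566.8, so N ≈ 10840 × 566.8 = 6.144072×10^6.

6144072 mussels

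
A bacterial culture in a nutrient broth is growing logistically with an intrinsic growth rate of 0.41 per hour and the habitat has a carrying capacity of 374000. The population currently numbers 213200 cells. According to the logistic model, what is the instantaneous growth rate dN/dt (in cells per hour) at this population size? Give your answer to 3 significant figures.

37600 cells per hour

dN/dt = rN(1 − N/K) = 0.41 × 213200 × (1 − 213200/374000).
1 − 213200/374000 = 0.42995; dN/dt = 0.41 × 213200 × 0.42995 = 37582.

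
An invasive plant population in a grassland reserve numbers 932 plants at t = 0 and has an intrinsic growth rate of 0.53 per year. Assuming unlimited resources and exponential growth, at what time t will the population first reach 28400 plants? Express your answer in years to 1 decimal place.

6.4 years

Set N₀·e^(rt) = 28400: e^(0.53·t) = 28400/932 = 30.472.
0.53·t = ln(30.472) = 3.4168, so t = 3.4168/0.53 = 6.4468.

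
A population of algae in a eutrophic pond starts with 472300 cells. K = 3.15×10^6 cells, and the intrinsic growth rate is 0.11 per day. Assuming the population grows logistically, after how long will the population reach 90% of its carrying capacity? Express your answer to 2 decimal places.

35.75 days

A = (K − N₀)/N₀ = (3.15×10^6 − 472300)/472300 = 5.6695.
Solve 3.15×10^6/(1 + 5.6695·e^(−0.11t)) = 2.835×10^6: 1 + 5.6695·e^(−0.11t) = 1.1111, so e^(−0.11t) = 0.0195981.
−0.11·t = ln(0.0195981) = -3.9323, so t = 3.9323/0.11 = 35.748.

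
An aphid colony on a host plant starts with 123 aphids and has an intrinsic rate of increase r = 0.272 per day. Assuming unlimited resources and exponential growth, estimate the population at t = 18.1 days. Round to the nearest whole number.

16905 aphids

N(t) = N₀·e^(rt) = 123 × e^(0.272×18.1) = 123 × e^4.923.
e^4.923 ≈ 137.44, so N ≈ 123 × 137.44 = 16905.3.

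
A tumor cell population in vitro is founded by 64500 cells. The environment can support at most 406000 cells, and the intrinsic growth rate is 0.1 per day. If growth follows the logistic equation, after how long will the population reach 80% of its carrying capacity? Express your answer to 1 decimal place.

A = (K − N₀)/N₀ = (406000 − 64500)/64500 = 5.2946.
Solve 406000/(1 + 5.2946·e^(−0.1t)) = 324800: 1 + 5.2946·e^(−0.1t) = 1.25, so e^(−0.1t) = 0.0472182.
−0.1·t = ln(0.0472182) = -3.053, so t = 3.053/0.1 = 30.53.

30.5 days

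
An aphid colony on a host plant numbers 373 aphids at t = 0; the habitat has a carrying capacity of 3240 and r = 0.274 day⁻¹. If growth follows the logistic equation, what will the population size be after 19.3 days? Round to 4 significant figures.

3119 aphids

A = (K − N₀)/N₀ = (3240 − 373)/373 = 7.6863.
N(t) = K/(1 + A·e^(−rt)) = 3240/(1 + 7.6863×e^(−0.274×19.3)).
e^(−5.288) = 0.0050508; denominator = 1 + 7.6863×0.0050508 = 1.0388.
N = 3240/1.0388 = 3118.92.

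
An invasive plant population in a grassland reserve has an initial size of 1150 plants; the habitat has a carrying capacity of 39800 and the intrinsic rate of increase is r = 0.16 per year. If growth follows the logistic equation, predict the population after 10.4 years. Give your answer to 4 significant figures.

A = (K − N₀)/N₀ = (39800 − 1150)/1150 = 33.609.
N(t) = K/(1 + A·e^(−rt)) = 39800/(1 + 33.609×e^(−0.16×10.4)).
e^(−1.664) = 0.18938; denominator = 1 + 33.609×0.18938 = 7.3648.
N = 39800/7.3648 = 5404.07.

5404 plants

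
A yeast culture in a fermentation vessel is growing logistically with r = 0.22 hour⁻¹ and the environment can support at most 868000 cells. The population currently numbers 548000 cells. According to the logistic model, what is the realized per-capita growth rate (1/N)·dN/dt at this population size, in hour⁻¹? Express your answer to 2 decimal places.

(1/N)·dN/dt = r(1 − N/K) = 0.22 × (1 − 548000/868000).
= 0.22 × 0.36866 = 0.081106.

0.08 per hour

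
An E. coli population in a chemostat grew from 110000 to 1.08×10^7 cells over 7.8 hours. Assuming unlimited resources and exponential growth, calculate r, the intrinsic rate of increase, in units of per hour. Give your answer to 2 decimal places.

From N(t) = N₀·e^(rt): e^(r·7.8) = 1.08×10^7/110000 = 98.182.
r·7.8 = ln(98.182) = 4.5868, so r = 4.5868/7.8 = 0.58805.

0.59 per hour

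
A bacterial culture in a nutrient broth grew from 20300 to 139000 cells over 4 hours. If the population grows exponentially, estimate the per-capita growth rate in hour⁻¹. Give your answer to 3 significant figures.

From N(t) = N₀·e^(rt): e^(r·4) = 139000/20300 = 6.8473.
r·4 = ln(6.8473) = 1.9239, so r = 1.9239/4 = 0.48096.

0.481 per hour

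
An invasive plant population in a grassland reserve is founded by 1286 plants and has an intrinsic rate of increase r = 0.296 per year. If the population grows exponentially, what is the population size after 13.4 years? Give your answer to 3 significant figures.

67900 plants

N(t) = N₀·e^(rt) = 1286 × e^(0.296×13.4) = 1286 × e^3.966.
e^3.966 ≈ 52.794, so N ≈ 1286 × 52.794 = 67893.3.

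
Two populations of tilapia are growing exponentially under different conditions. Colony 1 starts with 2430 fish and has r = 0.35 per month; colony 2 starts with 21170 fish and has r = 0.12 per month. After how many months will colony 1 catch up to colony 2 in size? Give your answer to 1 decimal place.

Set 2430·e^(0.35t) = 21170·e^(0.12t).
e^((0.35 − 0.12)t) = 21170/2430 → e^(0.23·t) = 8.7119.
0.23·t = ln(8.7119) = 2.1647, so t = 2.1647/0.23 = 9.4117.

9.4 months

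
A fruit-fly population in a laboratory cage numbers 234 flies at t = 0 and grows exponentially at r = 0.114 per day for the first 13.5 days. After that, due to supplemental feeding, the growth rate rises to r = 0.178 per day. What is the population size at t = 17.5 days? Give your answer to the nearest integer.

Phase 1: N(13.5) = 234·e^(0.114×13.5) = 234·e^1.539 = 1090.42.
Phase 2 runs for 17.5 − 13.5 = 4 days at r = 0.178.
N(17.5) = 1090.42·e^(0.178×4) = 1090.42·e^0.712 = 2222.35.

2222 flies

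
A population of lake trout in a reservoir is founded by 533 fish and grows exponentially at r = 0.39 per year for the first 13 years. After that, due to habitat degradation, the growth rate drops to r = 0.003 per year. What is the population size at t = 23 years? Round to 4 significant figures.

Phase 1: N(13) = 533·e^(0.39×13) = 533·e^5.07 = 84839.9.
Phase 2 runs for 23 − 13 = 10 years at r = 0.003.
N(23) = 84839.9·e^(0.003×10) = 84839.9·e^0.03 = 87423.7.

87420 fish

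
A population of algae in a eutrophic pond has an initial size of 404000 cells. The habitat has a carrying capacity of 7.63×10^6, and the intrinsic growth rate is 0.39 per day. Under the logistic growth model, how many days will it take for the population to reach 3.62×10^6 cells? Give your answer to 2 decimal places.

7.13 days

A = (K − N₀)/N₀ = (7.63×10^6 − 404000)/404000 = 17.886.
Solve 7.63×10^6/(1 + 17.886·e^(−0.39t)) = 3.62×10^6: 1 + 17.886·e^(−0.39t) = 2.1077, so e^(−0.39t) = 0.0619326.
−0.39·t = ln(0.0619326) = -2.7817, so t = 2.7817/0.39 = 7.1326.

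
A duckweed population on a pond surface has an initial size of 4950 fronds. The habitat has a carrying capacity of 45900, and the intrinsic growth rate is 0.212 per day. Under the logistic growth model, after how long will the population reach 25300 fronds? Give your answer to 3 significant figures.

10.9 days

A = (K − N₀)/N₀ = (45900 − 4950)/4950 = 8.2727.
Solve 45900/(1 + 8.2727·e^(−0.212t)) = 25300: 1 + 8.2727·e^(−0.212t) = 1.8142, so e^(−0.212t) = 0.0984233.
−0.212·t = ln(0.0984233) = -2.3185, so t = 2.3185/0.212 = 10.936.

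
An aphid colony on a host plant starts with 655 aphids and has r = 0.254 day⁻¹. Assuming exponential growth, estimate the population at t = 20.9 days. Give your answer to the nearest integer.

N(t) = N₀·e^(rt) = 655 × e^(0.254×20.9) = 655 × e^5.309.
e^5.309 ≈ 202.07, so N ≈ 655 × 202.07 = 132354.

132354 aphids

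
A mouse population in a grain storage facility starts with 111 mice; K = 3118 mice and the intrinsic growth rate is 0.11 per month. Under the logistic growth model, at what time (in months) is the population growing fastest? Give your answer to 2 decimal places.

29.99 months

Logistic growth is fastest at N = K/2 = 1559.
A = (K − N₀)/N₀ = 27.09. Set K/(1 + A·e^(−rt)) = K/2 → A·e^(−rt) = 1.
e^(−0.11t) = 1/27.09 = 0.0369139, so t = ln(27.09)/0.11 = 3.2992/0.11 = 29.992.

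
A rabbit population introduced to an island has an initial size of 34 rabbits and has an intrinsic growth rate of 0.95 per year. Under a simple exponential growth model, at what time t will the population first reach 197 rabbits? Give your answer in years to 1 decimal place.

1.8 years

Set N₀·e^(rt) = 197: e^(0.95·t) = 197/34 = 5.7941.
0.95·t = ln(5.7941) = 1.7568, so t = 1.7568/0.95 = 1.8493.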